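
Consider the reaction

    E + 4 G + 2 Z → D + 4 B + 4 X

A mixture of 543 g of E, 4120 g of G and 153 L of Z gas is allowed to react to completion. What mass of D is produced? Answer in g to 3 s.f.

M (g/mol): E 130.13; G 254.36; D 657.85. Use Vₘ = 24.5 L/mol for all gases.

n(E) = 543.0 / 130.13 = 4.173 mol
n(G) = 4120 / 254.36 = 16.20 mol
n(Z) = 153.0 / 24.5 = 6.245 mol
n/ν → E: 4.173, G: 4.050, Z: 3.123; Z is limiting.
n(D) = (1/2) × 6.245 = 3.123 mol
mass = 3.123 × 657.85 = 2054 g

2050 g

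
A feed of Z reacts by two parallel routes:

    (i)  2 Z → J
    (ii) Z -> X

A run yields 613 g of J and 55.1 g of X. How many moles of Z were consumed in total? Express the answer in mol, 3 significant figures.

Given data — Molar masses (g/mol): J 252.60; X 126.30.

n(J) = 613 / 252.60 = 2.427 mol
n(X) = 55.1 / 126.30 = 0.4363 mol
n(Z) via (i) = (2/1)×2.427 = 4.854 mol
n(Z) via (ii) = (1/1)×0.4363 = 0.4363 mol
total n(Z) = 4.854 + 0.4363 = 5.290 mol

5.29 mol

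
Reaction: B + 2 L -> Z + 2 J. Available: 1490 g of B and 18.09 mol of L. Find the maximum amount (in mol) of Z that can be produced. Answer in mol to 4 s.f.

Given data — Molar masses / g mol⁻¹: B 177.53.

8.393 mol

n(B) = 1490 / 177.53 = 8.393 mol
n(L) = 18.09 mol
n/ν for B = 8.393/1 = 8.393
n/ν for L = 18.09/2 = 9.045
Smallest n/ν is B → limiting reagent.
n(Z) = (1/1) × 8.393 = 8.393 mol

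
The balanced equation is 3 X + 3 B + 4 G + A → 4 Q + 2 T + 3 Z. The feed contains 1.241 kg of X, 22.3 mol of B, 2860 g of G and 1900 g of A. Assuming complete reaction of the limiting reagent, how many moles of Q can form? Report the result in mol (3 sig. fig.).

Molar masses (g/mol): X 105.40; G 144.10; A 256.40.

n(X) = 1.241×1000 / 105.40 = 11.77 mol
n(B) = 22.30 mol
n(G) = 2860 / 144.10 = 19.85 mol
n(A) = 1900 / 256.40 = 7.410 mol
n/ν → X: 3.923, B: 7.433, G: 4.963, A: 7.410; X is limiting.
n(Q) = (4/3) × 11.77 = 15.69 mol

15.7 mol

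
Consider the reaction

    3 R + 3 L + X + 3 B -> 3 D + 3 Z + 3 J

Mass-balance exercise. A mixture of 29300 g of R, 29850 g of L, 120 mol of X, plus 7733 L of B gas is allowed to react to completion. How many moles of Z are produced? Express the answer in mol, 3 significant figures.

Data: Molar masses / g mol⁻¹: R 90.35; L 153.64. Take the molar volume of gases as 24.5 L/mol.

194 mol

n(R) = 29300 / 90.35 = 324.3 mol
n(L) = 29850 / 153.64 = 194.3 mol
n(X) = 120.0 mol
n(B) = 7733 / 24.5 = 315.6 mol
n/ν → R: 108.1, L: 64.77, X: 120.0, B: 105.2; L is limiting.
n(Z) = (3/3) × 194.3 = 194.3 mol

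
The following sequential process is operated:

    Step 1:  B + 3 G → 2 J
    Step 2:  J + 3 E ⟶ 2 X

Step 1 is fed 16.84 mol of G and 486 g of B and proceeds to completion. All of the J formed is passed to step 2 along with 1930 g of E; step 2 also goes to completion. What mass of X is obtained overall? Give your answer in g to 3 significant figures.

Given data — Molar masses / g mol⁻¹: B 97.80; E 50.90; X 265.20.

5270 g

Step 1:
n(G) = 16.84 mol
n(B) = 486.0 / 97.80 = 4.969 mol
n/ν → G: 5.613, B: 4.969; B is limiting.
n(J) produced = (2/1) × 4.969 = 9.938 mol
Step 2:
n(J) available = 9.938 mol
n(E) = 1930 / 50.90 = 37.92 mol
n/ν → J: 9.938, E: 12.64; J is limiting.
n(X) = (2/1) × 9.938 = 19.88 mol
mass = 19.88 × 265.20 = 5272 g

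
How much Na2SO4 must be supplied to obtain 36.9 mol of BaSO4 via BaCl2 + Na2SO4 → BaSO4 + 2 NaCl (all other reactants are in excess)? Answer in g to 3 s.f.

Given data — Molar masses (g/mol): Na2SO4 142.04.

5240 g

n(BaSO4) = 36.90 mol
n(Na2SO4) = (1/1) × 36.90 = 36.90 mol
mass = 36.90 × 142.04 = 5241 g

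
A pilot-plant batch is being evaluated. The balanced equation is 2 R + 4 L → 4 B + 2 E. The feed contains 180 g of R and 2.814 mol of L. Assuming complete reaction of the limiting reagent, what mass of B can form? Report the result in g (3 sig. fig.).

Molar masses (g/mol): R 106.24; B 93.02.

n(R) = 180.0 / 106.24 = 1.694 mol
n(L) = 2.814 mol
n/ν for R = 1.694/2 = 0.8470
n/ν for L = 2.814/4 = 0.7035
Smallest n/ν is L → limiting reagent.
n(B) = (4/4) × 2.814 = 2.814 mol
mass = 2.814 × 93.02 = 261.8 g

262 g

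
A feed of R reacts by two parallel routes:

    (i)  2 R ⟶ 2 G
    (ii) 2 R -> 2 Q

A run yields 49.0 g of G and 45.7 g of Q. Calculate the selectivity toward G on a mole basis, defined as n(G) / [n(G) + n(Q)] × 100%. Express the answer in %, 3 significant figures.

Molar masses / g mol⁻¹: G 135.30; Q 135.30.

n(G) = 49.0 / 135.30 = 0.3622 mol
n(Q) = 45.7 / 135.30 = 0.3378 mol
selectivity = 0.3622/(0.3622+0.3378) × 100 = 51.74 %

51.7 %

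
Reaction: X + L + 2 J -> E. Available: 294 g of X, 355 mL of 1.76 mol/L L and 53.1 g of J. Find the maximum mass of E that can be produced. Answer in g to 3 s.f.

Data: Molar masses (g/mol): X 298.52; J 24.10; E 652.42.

n(X) = 294.0 / 298.52 = 0.9849 mol
n(L) = 1.76 × 355.0/1000 = 0.6248 mol
n(J) = 53.10 / 24.10 = 2.203 mol
n/ν → X: 0.9849, L: 0.6248, J: 1.102; L is limiting.
n(E) = (1/1) × 0.6248 = 0.6248 mol
mass = 0.6248 × 652.42 = 407.6 g

408 g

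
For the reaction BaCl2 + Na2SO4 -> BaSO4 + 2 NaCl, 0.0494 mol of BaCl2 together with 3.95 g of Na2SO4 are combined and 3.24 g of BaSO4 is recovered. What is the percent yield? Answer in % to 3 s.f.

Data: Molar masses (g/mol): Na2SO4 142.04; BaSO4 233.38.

49.9 %

n(BaCl2) = 0.04940 mol
n(Na2SO4) = 3.950 / 142.04 = 0.02781 mol
n/ν → BaCl2: 0.04940, Na2SO4: 0.02781; Na2SO4 is limiting.
theoretical n(BaSO4) = (1/1) × 0.02781 = 0.02781 mol → 6.490 g
% yield = 3.24 / 6.490 × 100 = 49.92 %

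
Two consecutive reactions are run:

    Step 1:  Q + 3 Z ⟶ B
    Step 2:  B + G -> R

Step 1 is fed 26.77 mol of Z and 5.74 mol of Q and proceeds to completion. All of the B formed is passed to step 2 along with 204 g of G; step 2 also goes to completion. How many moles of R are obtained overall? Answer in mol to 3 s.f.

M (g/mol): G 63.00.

Step 1:
n(Z) = 26.77 mol
n(Q) = 5.740 mol
n/ν for Z = 26.77/3 = 8.923
n/ν for Q = 5.740/1 = 5.740
Smallest n/ν is Q → limiting reagent.
n(B) produced = (1/1) × 5.740 = 5.740 mol
Step 2:
n(B) available = 5.740 mol
n(G) = 204.0 / 63.00 = 3.238 mol
n/ν for B = 5.740/1 = 5.740
n/ν for G = 3.238/1 = 3.238
Smallest n/ν is G → limiting reagent.
n(R) = (1/1) × 3.238 = 3.238 mol

3.24 mol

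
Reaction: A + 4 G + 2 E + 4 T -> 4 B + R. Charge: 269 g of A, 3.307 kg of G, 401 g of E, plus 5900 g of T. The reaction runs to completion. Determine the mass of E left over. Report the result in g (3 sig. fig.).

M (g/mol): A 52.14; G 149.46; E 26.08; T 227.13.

132 g

n(A) = 269.0 / 52.14 = 5.159 mol
n(G) = 3.307×1000 / 149.46 = 22.13 mol
n(E) = 401.0 / 26.08 = 15.38 mol
n(T) = 5900 / 227.13 = 25.98 mol
n/ν → A: 5.159, G: 5.533, E: 7.690, T: 6.495; A is limiting.
E consumed = (2/1) × 5.159 = 10.32 mol
E remaining = 15.38 − 10.32 = 5.060 mol
mass = 5.060 × 26.08 = 132.0 g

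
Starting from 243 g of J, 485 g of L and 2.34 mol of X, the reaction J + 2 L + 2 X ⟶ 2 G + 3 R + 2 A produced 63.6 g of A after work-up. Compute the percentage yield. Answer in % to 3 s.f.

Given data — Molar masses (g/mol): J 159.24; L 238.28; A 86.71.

n(J) = 243.0 / 159.24 = 1.526 mol
n(L) = 485.0 / 238.28 = 2.035 mol
n(X) = 2.340 mol
n/ν → J: 1.526, L: 1.018, X: 1.170; L is limiting.
theoretical n(A) = (2/2) × 2.035 = 2.035 mol → 176.5 g
% yield = 63.6 / 176.5 × 100 = 36.03 %

36.0 %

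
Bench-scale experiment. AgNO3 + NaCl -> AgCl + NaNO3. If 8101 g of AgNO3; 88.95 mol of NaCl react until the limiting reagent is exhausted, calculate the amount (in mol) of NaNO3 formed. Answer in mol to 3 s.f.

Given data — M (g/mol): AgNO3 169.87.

n(AgNO3) = 8101 / 169.87 = 47.69 mol
n(NaCl) = 88.95 mol
n/ν → AgNO3: 47.69, NaCl: 88.95; AgNO3 is limiting.
n(NaNO3) = (1/1) × 47.69 = 47.69 mol

47.7 mol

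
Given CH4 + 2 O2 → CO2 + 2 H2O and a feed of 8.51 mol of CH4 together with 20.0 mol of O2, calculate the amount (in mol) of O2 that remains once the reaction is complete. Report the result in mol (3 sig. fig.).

2.98 mol

n(CH4) = 8.510 mol
n(O2) = 20.00 mol
n/ν for CH4 = 8.510/1 = 8.510
n/ν for O2 = 20.00/2 = 10.00
Smallest n/ν is CH4 → limiting reagent.
O2 consumed = (2/1) × 8.510 = 17.02 mol
O2 remaining = 20.00 − 17.02 = 2.980 mol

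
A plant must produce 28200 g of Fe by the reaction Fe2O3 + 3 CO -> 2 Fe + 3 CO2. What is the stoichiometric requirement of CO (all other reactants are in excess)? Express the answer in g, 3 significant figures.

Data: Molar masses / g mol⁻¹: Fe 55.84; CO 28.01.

n(Fe) = 28200 / 55.84 = 505.0 mol
n(CO) = (3/2) × 505.0 = 757.5 mol
mass = 757.5 × 28.01 = 21220 g

21200 g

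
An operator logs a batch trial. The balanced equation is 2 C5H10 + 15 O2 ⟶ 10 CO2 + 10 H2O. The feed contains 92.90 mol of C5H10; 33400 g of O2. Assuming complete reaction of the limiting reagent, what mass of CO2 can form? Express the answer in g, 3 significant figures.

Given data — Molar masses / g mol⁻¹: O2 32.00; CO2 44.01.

20400 g

n(C5H10) = 92.90 mol
n(O2) = 33400 / 32.00 = 1044 mol
n/ν for C5H10 = 92.90/2 = 46.45
n/ν for O2 = 1044/15 = 69.60
Smallest n/ν is C5H10 → limiting reagent.
n(CO2) = (10/2) × 92.90 = 464.5 mol
mass = 464.5 × 44.01 = 20440 g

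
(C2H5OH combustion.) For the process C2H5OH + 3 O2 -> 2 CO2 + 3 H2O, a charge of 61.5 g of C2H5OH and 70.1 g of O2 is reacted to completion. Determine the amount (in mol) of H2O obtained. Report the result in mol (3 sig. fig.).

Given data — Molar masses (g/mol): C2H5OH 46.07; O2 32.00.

2.19 mol

n(C2H5OH) = 61.50 / 46.07 = 1.335 mol
n(O2) = 70.10 / 32.00 = 2.191 mol
n/ν for C2H5OH = 1.335/1 = 1.335
n/ν for O2 = 2.191/3 = 0.7303
Smallest n/ν is O2 → limiting reagent.
n(H2O) = (3/3) × 2.191 = 2.191 mol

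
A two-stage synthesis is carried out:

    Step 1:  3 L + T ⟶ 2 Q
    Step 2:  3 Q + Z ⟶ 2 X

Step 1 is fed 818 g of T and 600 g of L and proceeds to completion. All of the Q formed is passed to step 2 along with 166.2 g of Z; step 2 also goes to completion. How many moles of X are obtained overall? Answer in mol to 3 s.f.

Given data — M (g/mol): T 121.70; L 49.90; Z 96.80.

3.43 mol

Step 1:
n(T) = 818.0 / 121.70 = 6.721 mol
n(L) = 600.0 / 49.90 = 12.02 mol
n/ν for T = 6.721/1 = 6.721
n/ν for L = 12.02/3 = 4.007
Smallest n/ν is L → limiting reagent.
n(Q) produced = (2/3) × 12.02 = 8.013 mol
Step 2:
n(Q) available = 8.013 mol
n(Z) = 166.2 / 96.80 = 1.717 mol
n/ν for Q = 8.013/3 = 2.671
n/ν for Z = 1.717/1 = 1.717
Smallest n/ν is Z → limiting reagent.
n(X) = (2/1) × 1.717 = 3.434 mol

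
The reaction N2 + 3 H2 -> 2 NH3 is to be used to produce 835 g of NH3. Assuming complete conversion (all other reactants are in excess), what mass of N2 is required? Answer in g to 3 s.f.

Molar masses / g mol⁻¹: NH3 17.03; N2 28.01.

n(NH3) = 835 / 17.03 = 49.03 mol
n(N2) = (1/2) × 49.03 = 24.52 mol
mass = 24.52 × 28.01 = 686.8 g

687 g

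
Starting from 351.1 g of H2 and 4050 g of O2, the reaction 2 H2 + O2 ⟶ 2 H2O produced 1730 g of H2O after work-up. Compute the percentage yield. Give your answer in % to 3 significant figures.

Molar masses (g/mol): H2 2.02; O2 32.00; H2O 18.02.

55.2 %

n(H2) = 351.1 / 2.02 = 173.8 mol
n(O2) = 4050 / 32.00 = 126.6 mol
n/ν → H2: 86.90, O2: 126.6; H2 is limiting.
theoretical n(H2O) = (2/2) × 173.8 = 173.8 mol → 3132 g
% yield = 1730 / 3132 × 100 = 55.24 %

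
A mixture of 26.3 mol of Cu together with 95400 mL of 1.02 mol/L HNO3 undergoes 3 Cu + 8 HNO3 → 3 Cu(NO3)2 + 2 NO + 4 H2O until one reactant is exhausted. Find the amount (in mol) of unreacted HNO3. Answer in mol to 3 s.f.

n(Cu) = 26.30 mol
n(HNO3) = 1.02 × 95400/1000 = 97.31 mol
n/ν for Cu = 26.30/3 = 8.767
n/ν for HNO3 = 97.31/8 = 12.16
Smallest n/ν is Cu → limiting reagent.
HNO3 consumed = (8/3) × 26.30 = 70.13 mol
HNO3 remaining = 97.31 − 70.13 = 27.18 mol

27.2 mol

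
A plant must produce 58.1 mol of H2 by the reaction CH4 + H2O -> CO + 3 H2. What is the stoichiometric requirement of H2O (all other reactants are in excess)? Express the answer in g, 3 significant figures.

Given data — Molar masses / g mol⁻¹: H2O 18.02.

n(H2) = 58.10 mol
n(H2O) = (1/3) × 58.10 = 19.37 mol
mass = 19.37 × 18.02 = 349.0 g

349 g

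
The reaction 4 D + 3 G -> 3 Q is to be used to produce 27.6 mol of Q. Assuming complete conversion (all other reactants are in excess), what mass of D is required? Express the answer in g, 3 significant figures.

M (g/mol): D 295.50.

n(Q) = 27.60 mol
n(D) = (4/3) × 27.60 = 36.80 mol
mass = 36.80 × 295.50 = 10870 g

10900 g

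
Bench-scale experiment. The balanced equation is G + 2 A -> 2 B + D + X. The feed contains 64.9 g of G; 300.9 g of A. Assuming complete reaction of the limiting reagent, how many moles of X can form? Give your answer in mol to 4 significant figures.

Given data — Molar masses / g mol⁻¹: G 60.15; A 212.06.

0.7095 mol

n(G) = 64.90 / 60.15 = 1.079 mol
n(A) = 300.9 / 212.06 = 1.419 mol
n/ν for G = 1.079/1 = 1.079
n/ν for A = 1.419/2 = 0.7095
Smallest n/ν is A → limiting reagent.
n(X) = (1/2) × 1.419 = 0.7095 mol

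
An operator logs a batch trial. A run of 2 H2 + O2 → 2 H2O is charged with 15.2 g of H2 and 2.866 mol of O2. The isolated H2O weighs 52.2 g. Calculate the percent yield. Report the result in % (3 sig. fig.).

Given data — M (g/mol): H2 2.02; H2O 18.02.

50.5 %

n(H2) = 15.20 / 2.02 = 7.525 mol
n(O2) = 2.866 mol
n/ν → H2: 3.763, O2: 2.866; O2 is limiting.
theoretical n(H2O) = (2/1) × 2.866 = 5.732 mol → 103.3 g
% yield = 52.2 / 103.3 × 100 = 50.53 %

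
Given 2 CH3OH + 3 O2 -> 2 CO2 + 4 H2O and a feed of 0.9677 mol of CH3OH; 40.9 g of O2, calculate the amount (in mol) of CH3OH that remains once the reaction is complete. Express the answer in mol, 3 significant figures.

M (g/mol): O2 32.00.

n(CH3OH) = 0.9677 mol
n(O2) = 40.90 / 32.00 = 1.278 mol
n/ν → CH3OH: 0.4839, O2: 0.4260; O2 is limiting.
CH3OH consumed = (2/3) × 1.278 = 0.8520 mol
CH3OH remaining = 0.9677 − 0.8520 = 0.1157 mol

0.116 mol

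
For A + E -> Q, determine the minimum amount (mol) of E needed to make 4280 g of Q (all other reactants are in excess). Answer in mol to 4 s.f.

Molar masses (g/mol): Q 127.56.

33.55 mol

n(Q) = 4280 / 127.56 = 33.55 mol
n(E) = (1/1) × 33.55 = 33.55 mol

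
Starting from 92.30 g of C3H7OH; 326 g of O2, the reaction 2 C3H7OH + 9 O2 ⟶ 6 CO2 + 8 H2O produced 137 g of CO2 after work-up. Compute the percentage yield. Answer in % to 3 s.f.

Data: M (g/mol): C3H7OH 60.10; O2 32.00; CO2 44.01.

n(C3H7OH) = 92.30 / 60.10 = 1.536 mol
n(O2) = 326.0 / 32.00 = 10.19 mol
n/ν → C3H7OH: 0.7680, O2: 1.132; C3H7OH is limiting.
theoretical n(CO2) = (6/2) × 1.536 = 4.608 mol → 202.8 g
% yield = 137 / 202.8 × 100 = 67.55 %

67.6 %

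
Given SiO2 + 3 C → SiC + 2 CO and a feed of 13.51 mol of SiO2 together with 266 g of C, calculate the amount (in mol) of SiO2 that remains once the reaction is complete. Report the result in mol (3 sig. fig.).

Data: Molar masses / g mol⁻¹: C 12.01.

n(SiO2) = 13.51 mol
n(C) = 266.0 / 12.01 = 22.15 mol
n/ν for SiO2 = 13.51/1 = 13.51
n/ν for C = 22.15/3 = 7.383
Smallest n/ν is C → limiting reagent.
SiO2 consumed = (1/3) × 22.15 = 7.383 mol
SiO2 remaining = 13.51 − 7.383 = 6.127 mol

6.13 mol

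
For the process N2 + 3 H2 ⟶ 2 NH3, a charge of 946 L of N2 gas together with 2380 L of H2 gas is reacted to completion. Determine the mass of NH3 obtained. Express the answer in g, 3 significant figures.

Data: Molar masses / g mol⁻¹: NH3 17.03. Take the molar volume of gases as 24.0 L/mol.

n(N2) = 946.0 / 24.0 = 39.42 mol
n(H2) = 2380 / 24.0 = 99.17 mol
n/ν for N2 = 39.42/1 = 39.42
n/ν for H2 = 99.17/3 = 33.06
Smallest n/ν is H2 → limiting reagent.
n(NH3) = (2/3) × 99.17 = 66.11 mol
mass = 66.11 × 17.03 = 1126 g

1130 g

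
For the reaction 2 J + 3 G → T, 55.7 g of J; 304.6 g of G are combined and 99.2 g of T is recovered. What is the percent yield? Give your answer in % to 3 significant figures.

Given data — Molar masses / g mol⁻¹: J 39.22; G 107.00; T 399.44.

n(J) = 55.70 / 39.22 = 1.420 mol
n(G) = 304.6 / 107.00 = 2.847 mol
n/ν → J: 0.7100, G: 0.9490; J is limiting.
theoretical n(T) = (1/2) × 1.420 = 0.7100 mol → 283.6 g
% yield = 99.2 / 283.6 × 100 = 34.98 %

35.0 %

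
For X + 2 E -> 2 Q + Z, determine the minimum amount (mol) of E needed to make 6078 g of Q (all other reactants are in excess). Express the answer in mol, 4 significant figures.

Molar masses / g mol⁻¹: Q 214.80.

28.30 mol

n(Q) = 6078 / 214.80 = 28.30 mol
n(E) = (2/2) × 28.30 = 28.30 mol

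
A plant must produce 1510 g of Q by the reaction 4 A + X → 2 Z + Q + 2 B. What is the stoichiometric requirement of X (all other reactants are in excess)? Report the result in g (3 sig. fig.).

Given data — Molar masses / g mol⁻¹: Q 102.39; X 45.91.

677 g

n(Q) = 1510 / 102.39 = 14.75 mol
n(X) = (1/1) × 14.75 = 14.75 mol
mass = 14.75 × 45.91 = 677.2 g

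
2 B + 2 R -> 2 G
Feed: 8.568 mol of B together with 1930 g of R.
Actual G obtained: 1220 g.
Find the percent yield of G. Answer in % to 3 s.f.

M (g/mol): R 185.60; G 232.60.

61.2 %

n(B) = 8.568 mol
n(R) = 1930 / 185.60 = 10.40 mol
n/ν for B = 8.568/2 = 4.284
n/ν for R = 10.40/2 = 5.200
Smallest n/ν is B → limiting reagent.
theoretical n(G) = (2/2) × 8.568 = 8.568 mol → 1993 g
% yield = 1220 / 1993 × 100 = 61.21 %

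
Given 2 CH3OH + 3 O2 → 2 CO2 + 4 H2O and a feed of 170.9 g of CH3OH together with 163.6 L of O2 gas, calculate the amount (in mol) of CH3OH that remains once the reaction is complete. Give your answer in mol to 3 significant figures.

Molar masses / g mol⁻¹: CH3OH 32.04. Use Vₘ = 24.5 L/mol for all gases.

n(CH3OH) = 170.9 / 32.04 = 5.334 mol
n(O2) = 163.6 / 24.5 = 6.678 mol
n/ν for CH3OH = 5.334/2 = 2.667
n/ν for O2 = 6.678/3 = 2.226
Smallest n/ν is O2 → limiting reagent.
CH3OH consumed = (2/3) × 6.678 = 4.452 mol
CH3OH remaining = 5.334 − 4.452 = 0.8820 mol

0.882 mol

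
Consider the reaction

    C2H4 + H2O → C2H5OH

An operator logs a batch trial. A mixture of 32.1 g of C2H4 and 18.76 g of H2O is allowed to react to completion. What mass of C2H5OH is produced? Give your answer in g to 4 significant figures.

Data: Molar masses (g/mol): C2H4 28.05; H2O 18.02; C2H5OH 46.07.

47.96 g

n(C2H4) = 32.10 / 28.05 = 1.144 mol
n(H2O) = 18.76 / 18.02 = 1.041 mol
n/ν for C2H4 = 1.144/1 = 1.144
n/ν for H2O = 1.041/1 = 1.041
Smallest n/ν is H2O → limiting reagent.
n(C2H5OH) = (1/1) × 1.041 = 1.041 mol
mass = 1.041 × 46.07 = 47.96 g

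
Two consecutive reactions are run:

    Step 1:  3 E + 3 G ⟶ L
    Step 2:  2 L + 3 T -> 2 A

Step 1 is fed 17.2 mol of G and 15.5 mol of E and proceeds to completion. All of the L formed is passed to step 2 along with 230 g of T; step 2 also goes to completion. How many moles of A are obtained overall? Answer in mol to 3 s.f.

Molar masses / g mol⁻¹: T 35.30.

Step 1:
n(G) = 17.20 mol
n(E) = 15.50 mol
n/ν → G: 5.733, E: 5.167; E is limiting.
n(L) produced = (1/3) × 15.50 = 5.167 mol
Step 2:
n(L) available = 5.167 mol
n(T) = 230.0 / 35.30 = 6.516 mol
n/ν → L: 2.584, T: 2.172; T is limiting.
n(A) = (2/3) × 6.516 = 4.344 mol

4.34 mol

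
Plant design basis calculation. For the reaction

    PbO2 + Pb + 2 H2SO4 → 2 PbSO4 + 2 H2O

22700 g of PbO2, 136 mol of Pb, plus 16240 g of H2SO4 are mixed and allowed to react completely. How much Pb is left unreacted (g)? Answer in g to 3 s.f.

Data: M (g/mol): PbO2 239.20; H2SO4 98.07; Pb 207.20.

n(PbO2) = 22700 / 239.20 = 94.90 mol
n(Pb) = 136.0 mol
n(H2SO4) = 16240 / 98.07 = 165.6 mol
n/ν for PbO2 = 94.90/1 = 94.90
n/ν for Pb = 136.0/1 = 136.0
n/ν for H2SO4 = 165.6/2 = 82.80
Smallest n/ν is H2SO4 → limiting reagent.
Pb consumed = (1/2) × 165.6 = 82.80 mol
Pb remaining = 136.0 − 82.80 = 53.20 mol
mass = 53.20 × 207.20 = 11020 g

11000 g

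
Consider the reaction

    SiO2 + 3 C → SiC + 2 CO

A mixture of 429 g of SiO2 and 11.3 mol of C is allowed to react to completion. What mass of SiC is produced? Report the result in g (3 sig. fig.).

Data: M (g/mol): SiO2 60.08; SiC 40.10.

151 g

n(SiO2) = 429.0 / 60.08 = 7.140 mol
n(C) = 11.30 mol
n/ν for SiO2 = 7.140/1 = 7.140
n/ν for C = 11.30/3 = 3.767
Smallest n/ν is C → limiting reagent.
n(SiC) = (1/3) × 11.30 = 3.767 mol
mass = 3.767 × 40.10 = 151.1 g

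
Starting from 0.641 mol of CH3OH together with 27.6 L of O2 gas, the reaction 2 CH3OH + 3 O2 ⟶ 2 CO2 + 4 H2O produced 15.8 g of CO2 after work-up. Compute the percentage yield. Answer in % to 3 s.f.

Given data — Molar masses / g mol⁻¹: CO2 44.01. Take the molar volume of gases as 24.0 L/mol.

56.0 %

n(CH3OH) = 0.6410 mol
n(O2) = 27.60 / 24.0 = 1.150 mol
n/ν → CH3OH: 0.3205, O2: 0.3833; CH3OH is limiting.
theoretical n(CO2) = (2/2) × 0.6410 = 0.6410 mol → 28.21 g
% yield = 15.8 / 28.21 × 100 = 56.01 %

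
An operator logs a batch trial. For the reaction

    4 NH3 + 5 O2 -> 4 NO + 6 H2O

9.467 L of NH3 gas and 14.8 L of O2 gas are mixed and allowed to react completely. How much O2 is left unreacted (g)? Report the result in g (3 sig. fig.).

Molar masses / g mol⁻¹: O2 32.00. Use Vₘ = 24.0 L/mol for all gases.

3.96 g

n(NH3) = 9.467 / 24.0 = 0.3945 mol
n(O2) = 14.80 / 24.0 = 0.6167 mol
n/ν for NH3 = 0.3945/4 = 0.09863
n/ν for O2 = 0.6167/5 = 0.1233
Smallest n/ν is NH3 → limiting reagent.
O2 consumed = (5/4) × 0.3945 = 0.4931 mol
O2 remaining = 0.6167 − 0.4931 = 0.1236 mol
mass = 0.1236 × 32.00 = 3.955 g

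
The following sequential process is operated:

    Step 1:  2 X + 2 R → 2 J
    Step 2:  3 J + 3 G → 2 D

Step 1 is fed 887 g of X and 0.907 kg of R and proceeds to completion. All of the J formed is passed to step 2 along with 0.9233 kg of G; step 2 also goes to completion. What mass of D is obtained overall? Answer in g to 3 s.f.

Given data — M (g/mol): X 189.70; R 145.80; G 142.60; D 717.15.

Step 1:
n(X) = 887.0 / 189.70 = 4.676 mol
n(R) = 0.9070×1000 / 145.80 = 6.221 mol
n/ν for X = 4.676/2 = 2.338
n/ν for R = 6.221/2 = 3.111
Smallest n/ν is X → limiting reagent.
n(J) produced = (2/2) × 4.676 = 4.676 mol
Step 2:
n(J) available = 4.676 mol
n(G) = 0.9233×1000 / 142.60 = 6.475 mol
n/ν for J = 4.676/3 = 1.559
n/ν for G = 6.475/3 = 2.158
Smallest n/ν is J → limiting reagent.
n(D) = (2/3) × 4.676 = 3.117 mol
mass = 3.117 × 717.15 = 2235 g

2240 g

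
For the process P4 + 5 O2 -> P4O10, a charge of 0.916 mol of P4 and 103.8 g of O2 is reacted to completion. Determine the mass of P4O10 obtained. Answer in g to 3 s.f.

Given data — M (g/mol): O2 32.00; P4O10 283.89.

184 g

n(P4) = 0.9160 mol
n(O2) = 103.8 / 32.00 = 3.244 mol
n/ν → P4: 0.9160, O2: 0.6488; O2 is limiting.
n(P4O10) = (1/5) × 3.244 = 0.6488 mol
mass = 0.6488 × 283.89 = 184.2 g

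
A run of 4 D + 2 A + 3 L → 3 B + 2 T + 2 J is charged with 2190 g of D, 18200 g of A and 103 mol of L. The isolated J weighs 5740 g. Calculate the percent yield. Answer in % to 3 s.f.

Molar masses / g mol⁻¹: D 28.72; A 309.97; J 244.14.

n(D) = 2190 / 28.72 = 76.25 mol
n(A) = 18200 / 309.97 = 58.72 mol
n(L) = 103.0 mol
n/ν for D = 76.25/4 = 19.06
n/ν for A = 58.72/2 = 29.36
n/ν for L = 103.0/3 = 34.33
Smallest n/ν is D → limiting reagent.
theoretical n(J) = (2/4) × 76.25 = 38.13 mol → 9309 g
% yield = 5740 / 9309 × 100 = 61.66 %

61.7 %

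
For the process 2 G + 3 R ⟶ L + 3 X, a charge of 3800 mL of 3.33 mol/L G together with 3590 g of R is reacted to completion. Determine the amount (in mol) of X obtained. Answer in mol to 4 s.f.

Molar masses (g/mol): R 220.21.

16.30 mol

n(G) = 3.33 × 3800/1000 = 12.65 mol
n(R) = 3590 / 220.21 = 16.30 mol
n/ν → G: 6.325, R: 5.433; R is limiting.
n(X) = (3/3) × 16.30 = 16.30 mol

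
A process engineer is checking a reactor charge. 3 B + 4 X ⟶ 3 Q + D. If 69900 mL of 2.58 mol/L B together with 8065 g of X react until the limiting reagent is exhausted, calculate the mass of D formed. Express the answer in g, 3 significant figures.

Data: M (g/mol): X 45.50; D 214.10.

9490 g

n(B) = 2.58 × 69900/1000 = 180.3 mol
n(X) = 8065 / 45.50 = 177.3 mol
n/ν for B = 180.3/3 = 60.10
n/ν for X = 177.3/4 = 44.33
Smallest n/ν is X → limiting reagent.
n(D) = (1/4) × 177.3 = 44.33 mol
mass = 44.33 × 214.10 = 9491 g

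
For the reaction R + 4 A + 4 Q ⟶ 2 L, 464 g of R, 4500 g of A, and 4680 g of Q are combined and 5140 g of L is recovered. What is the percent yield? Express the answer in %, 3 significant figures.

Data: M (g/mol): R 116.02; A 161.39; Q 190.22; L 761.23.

84.4 %

n(R) = 464.0 / 116.02 = 3.999 mol
n(A) = 4500 / 161.39 = 27.88 mol
n(Q) = 4680 / 190.22 = 24.60 mol
n/ν for R = 3.999/1 = 3.999
n/ν for A = 27.88/4 = 6.970
n/ν for Q = 24.60/4 = 6.150
Smallest n/ν is R → limiting reagent.
theoretical n(L) = (2/1) × 3.999 = 7.998 mol → 6088 g
% yield = 5140 / 6088 × 100 = 84.43 %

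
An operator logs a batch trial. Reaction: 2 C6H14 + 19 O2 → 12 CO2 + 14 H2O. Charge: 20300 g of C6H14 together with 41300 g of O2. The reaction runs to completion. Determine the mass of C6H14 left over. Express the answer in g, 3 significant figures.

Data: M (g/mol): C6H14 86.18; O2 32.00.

8590 g

n(C6H14) = 20300 / 86.18 = 235.6 mol
n(O2) = 41300 / 32.00 = 1291 mol
n/ν → C6H14: 117.8, O2: 67.95; O2 is limiting.
C6H14 consumed = (2/19) × 1291 = 135.9 mol
C6H14 remaining = 235.6 − 135.9 = 99.70 mol
mass = 99.70 × 86.18 = 8592 g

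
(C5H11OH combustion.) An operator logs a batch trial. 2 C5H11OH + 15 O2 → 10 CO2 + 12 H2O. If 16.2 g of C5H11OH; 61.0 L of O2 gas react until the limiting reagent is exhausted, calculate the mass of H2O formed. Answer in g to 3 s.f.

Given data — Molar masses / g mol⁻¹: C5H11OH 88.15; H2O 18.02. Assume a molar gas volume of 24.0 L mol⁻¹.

19.9 g

n(C5H11OH) = 16.20 / 88.15 = 0.1838 mol
n(O2) = 61.00 / 24.0 = 2.542 mol
n/ν for C5H11OH = 0.1838/2 = 0.09190
n/ν for O2 = 2.542/15 = 0.1695
Smallest n/ν is C5H11OH → limiting reagent.
n(H2O) = (12/2) × 0.1838 = 1.103 mol
mass = 1.103 × 18.02 = 19.88 g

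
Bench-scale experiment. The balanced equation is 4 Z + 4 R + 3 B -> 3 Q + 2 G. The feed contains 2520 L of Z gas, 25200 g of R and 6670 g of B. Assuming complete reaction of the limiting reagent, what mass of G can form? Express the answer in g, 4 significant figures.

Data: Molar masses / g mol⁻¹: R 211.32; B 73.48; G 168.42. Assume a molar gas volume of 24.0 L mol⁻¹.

8842 g

n(Z) = 2520 / 24.0 = 105.0 mol
n(R) = 25200 / 211.32 = 119.3 mol
n(B) = 6670 / 73.48 = 90.77 mol
n/ν for Z = 105.0/4 = 26.25
n/ν for R = 119.3/4 = 29.83
n/ν for B = 90.77/3 = 30.26
Smallest n/ν is Z → limiting reagent.
n(G) = (2/4) × 105.0 = 52.50 mol
mass = 52.50 × 168.42 = 8842 g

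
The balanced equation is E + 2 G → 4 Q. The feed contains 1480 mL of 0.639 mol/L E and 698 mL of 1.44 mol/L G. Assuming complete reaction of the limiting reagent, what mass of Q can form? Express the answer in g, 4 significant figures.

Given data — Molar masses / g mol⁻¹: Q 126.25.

n(E) = 0.639 × 1480/1000 = 0.9457 mol
n(G) = 1.44 × 698.0/1000 = 1.005 mol
n/ν → E: 0.9457, G: 0.5025; G is limiting.
n(Q) = (4/2) × 1.005 = 2.010 mol
mass = 2.010 × 126.25 = 253.8 g

253.8 g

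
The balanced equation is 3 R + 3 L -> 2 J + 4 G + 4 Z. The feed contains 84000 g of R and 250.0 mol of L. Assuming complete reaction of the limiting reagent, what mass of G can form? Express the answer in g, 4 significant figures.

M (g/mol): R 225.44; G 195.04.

65010 g

n(R) = 84000 / 225.44 = 372.6 mol
n(L) = 250.0 mol
n/ν for R = 372.6/3 = 124.2
n/ν for L = 250.0/3 = 83.33
Smallest n/ν is L → limiting reagent.
n(G) = (4/3) × 250.0 = 333.3 mol
mass = 333.3 × 195.04 = 65010 g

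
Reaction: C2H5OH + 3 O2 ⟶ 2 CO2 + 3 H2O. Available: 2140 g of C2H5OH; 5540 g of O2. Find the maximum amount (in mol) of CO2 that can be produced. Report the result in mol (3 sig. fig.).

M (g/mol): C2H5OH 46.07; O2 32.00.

n(C2H5OH) = 2140 / 46.07 = 46.45 mol
n(O2) = 5540 / 32.00 = 173.1 mol
n/ν → C2H5OH: 46.45, O2: 57.70; C2H5OH is limiting.
n(CO2) = (2/1) × 46.45 = 92.90 mol

92.9 mol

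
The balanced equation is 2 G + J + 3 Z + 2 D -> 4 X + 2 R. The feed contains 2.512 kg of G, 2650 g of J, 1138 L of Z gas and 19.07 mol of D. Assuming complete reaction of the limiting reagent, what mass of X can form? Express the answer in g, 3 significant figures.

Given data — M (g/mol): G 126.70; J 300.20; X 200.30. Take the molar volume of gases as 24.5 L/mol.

7070 g

n(G) = 2.512×1000 / 126.70 = 19.83 mol
n(J) = 2650 / 300.20 = 8.827 mol
n(Z) = 1138 / 24.5 = 46.45 mol
n(D) = 19.07 mol
n/ν → G: 9.915, J: 8.827, Z: 15.48, D: 9.535; J is limiting.
n(X) = (4/1) × 8.827 = 35.31 mol
mass = 35.31 × 200.30 = 7073 g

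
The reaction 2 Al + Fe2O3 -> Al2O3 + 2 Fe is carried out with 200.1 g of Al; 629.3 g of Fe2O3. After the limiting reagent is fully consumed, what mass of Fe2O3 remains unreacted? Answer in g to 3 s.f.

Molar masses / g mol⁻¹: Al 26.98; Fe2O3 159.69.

37.1 g

n(Al) = 200.1 / 26.98 = 7.417 mol
n(Fe2O3) = 629.3 / 159.69 = 3.941 mol
n/ν → Al: 3.709, Fe2O3: 3.941; Al is limiting.
Fe2O3 consumed = (1/2) × 7.417 = 3.709 mol
Fe2O3 remaining = 3.941 − 3.709 = 0.2320 mol
mass = 0.2320 × 159.69 = 37.05 g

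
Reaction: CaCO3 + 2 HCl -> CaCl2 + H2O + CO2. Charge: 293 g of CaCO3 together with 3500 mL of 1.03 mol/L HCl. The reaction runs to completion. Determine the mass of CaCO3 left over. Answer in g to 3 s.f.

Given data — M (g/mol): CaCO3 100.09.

n(CaCO3) = 293.0 / 100.09 = 2.927 mol
n(HCl) = 1.03 × 3500/1000 = 3.605 mol
n/ν for CaCO3 = 2.927/1 = 2.927
n/ν for HCl = 3.605/2 = 1.803
Smallest n/ν is HCl → limiting reagent.
CaCO3 consumed = (1/2) × 3.605 = 1.803 mol
CaCO3 remaining = 2.927 − 1.803 = 1.124 mol
mass = 1.124 × 100.09 = 112.5 g

113 g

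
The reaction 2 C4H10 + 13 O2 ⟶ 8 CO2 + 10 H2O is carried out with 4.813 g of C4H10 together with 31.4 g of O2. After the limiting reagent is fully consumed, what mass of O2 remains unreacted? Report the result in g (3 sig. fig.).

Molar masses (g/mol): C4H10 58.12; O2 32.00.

n(C4H10) = 4.813 / 58.12 = 0.08281 mol
n(O2) = 31.40 / 32.00 = 0.9813 mol
n/ν for C4H10 = 0.08281/2 = 0.04141
n/ν for O2 = 0.9813/13 = 0.07548
Smallest n/ν is C4H10 → limiting reagent.
O2 consumed = (13/2) × 0.08281 = 0.5383 mol
O2 remaining = 0.9813 − 0.5383 = 0.4430 mol
mass = 0.4430 × 32.00 = 14.18 g

14.2 g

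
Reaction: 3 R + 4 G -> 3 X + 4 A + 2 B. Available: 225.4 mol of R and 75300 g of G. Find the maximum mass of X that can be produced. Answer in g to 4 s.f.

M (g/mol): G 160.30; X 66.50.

n(R) = 225.4 mol
n(G) = 75300 / 160.30 = 469.7 mol
n/ν for R = 225.4/3 = 75.13
n/ν for G = 469.7/4 = 117.4
Smallest n/ν is R → limiting reagent.
n(X) = (3/3) × 225.4 = 225.4 mol
mass = 225.4 × 66.50 = 14990 g

14990 g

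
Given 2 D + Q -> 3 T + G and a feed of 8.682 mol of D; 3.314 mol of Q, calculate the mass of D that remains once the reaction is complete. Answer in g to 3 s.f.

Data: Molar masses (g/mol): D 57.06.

n(D) = 8.682 mol
n(Q) = 3.314 mol
n/ν → D: 4.341, Q: 3.314; Q is limiting.
D consumed = (2/1) × 3.314 = 6.628 mol
D remaining = 8.682 − 6.628 = 2.054 mol
mass = 2.054 × 57.06 = 117.2 g

117 g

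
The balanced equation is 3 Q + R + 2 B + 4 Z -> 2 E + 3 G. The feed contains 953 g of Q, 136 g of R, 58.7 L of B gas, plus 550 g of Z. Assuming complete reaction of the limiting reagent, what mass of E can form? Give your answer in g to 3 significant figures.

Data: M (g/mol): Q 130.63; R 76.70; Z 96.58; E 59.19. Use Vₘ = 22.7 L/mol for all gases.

n(Q) = 953.0 / 130.63 = 7.295 mol
n(R) = 136.0 / 76.70 = 1.773 mol
n(B) = 58.70 / 22.7 = 2.586 mol
n(Z) = 550.0 / 96.58 = 5.695 mol
n/ν → Q: 2.432, R: 1.773, B: 1.293, Z: 1.424; B is limiting.
n(E) = (2/2) × 2.586 = 2.586 mol
mass = 2.586 × 59.19 = 153.1 g

153 g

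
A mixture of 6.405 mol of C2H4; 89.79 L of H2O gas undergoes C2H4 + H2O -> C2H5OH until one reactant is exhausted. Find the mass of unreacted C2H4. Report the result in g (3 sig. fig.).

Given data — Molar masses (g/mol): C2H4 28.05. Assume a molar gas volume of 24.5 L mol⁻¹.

n(C2H4) = 6.405 mol
n(H2O) = 89.79 / 24.5 = 3.665 mol
n/ν for C2H4 = 6.405/1 = 6.405
n/ν for H2O = 3.665/1 = 3.665
Smallest n/ν is H2O → limiting reagent.
C2H4 consumed = (1/1) × 3.665 = 3.665 mol
C2H4 remaining = 6.405 − 3.665 = 2.740 mol
mass = 2.740 × 28.05 = 76.86 g

76.9 g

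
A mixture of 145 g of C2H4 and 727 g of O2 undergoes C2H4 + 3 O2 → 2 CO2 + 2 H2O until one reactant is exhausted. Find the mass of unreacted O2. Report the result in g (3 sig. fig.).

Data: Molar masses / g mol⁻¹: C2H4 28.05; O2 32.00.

231 g

n(C2H4) = 145.0 / 28.05 = 5.169 mol
n(O2) = 727.0 / 32.00 = 22.72 mol
n/ν for C2H4 = 5.169/1 = 5.169
n/ν for O2 = 22.72/3 = 7.573
Smallest n/ν is C2H4 → limiting reagent.
O2 consumed = (3/1) × 5.169 = 15.51 mol
O2 remaining = 22.72 − 15.51 = 7.210 mol
mass = 7.210 × 32.00 = 230.7 g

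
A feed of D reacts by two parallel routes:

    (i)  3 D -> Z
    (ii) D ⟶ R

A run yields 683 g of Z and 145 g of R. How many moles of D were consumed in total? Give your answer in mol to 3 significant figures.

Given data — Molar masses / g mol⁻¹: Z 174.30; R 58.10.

n(Z) = 683 / 174.30 = 3.919 mol
n(R) = 145 / 58.10 = 2.496 mol
n(D) via (i) = (3/1)×3.919 = 11.76 mol
n(D) via (ii) = (1/1)×2.496 = 2.496 mol
total n(D) = 11.76 + 2.496 = 14.26 mol

14.3 mol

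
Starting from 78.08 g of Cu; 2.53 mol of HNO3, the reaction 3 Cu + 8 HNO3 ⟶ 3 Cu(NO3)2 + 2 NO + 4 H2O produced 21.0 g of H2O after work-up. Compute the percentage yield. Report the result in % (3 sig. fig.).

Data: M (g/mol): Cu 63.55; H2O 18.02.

92.1 %

n(Cu) = 78.08 / 63.55 = 1.229 mol
n(HNO3) = 2.530 mol
n/ν for Cu = 1.229/3 = 0.4097
n/ν for HNO3 = 2.530/8 = 0.3163
Smallest n/ν is HNO3 → limiting reagent.
theoretical n(H2O) = (4/8) × 2.530 = 1.265 mol → 22.80 g
% yield = 21.0 / 22.80 × 100 = 92.11 %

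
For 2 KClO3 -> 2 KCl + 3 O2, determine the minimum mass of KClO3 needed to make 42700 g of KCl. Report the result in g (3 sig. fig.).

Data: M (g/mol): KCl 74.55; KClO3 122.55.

n(KCl) = 42700 / 74.55 = 572.8 mol
n(KClO3) = (2/2) × 572.8 = 572.8 mol
mass = 572.8 × 122.55 = 70200 g

70200 g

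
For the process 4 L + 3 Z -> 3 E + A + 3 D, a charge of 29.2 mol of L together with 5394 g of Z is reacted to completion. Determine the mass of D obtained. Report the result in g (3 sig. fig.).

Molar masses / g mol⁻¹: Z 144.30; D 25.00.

n(L) = 29.20 mol
n(Z) = 5394 / 144.30 = 37.38 mol
n/ν for L = 29.20/4 = 7.300
n/ν for Z = 37.38/3 = 12.46
Smallest n/ν is L → limiting reagent.
n(D) = (3/4) × 29.20 = 21.90 mol
mass = 21.90 × 25.00 = 547.5 g

548 g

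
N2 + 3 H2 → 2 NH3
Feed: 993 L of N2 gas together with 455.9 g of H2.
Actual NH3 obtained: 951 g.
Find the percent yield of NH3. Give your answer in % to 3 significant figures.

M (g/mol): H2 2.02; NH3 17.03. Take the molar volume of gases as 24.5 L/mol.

68.9 %

n(N2) = 993.0 / 24.5 = 40.53 mol
n(H2) = 455.9 / 2.02 = 225.7 mol
n/ν → N2: 40.53, H2: 75.23; N2 is limiting.
theoretical n(NH3) = (2/1) × 40.53 = 81.06 mol → 1380 g
% yield = 951 / 1380 × 100 = 68.91 %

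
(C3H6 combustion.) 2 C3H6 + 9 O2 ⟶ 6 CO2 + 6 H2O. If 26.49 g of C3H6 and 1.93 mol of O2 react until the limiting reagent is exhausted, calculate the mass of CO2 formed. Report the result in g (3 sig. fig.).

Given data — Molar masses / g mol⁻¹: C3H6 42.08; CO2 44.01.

n(C3H6) = 26.49 / 42.08 = 0.6295 mol
n(O2) = 1.930 mol
n/ν for C3H6 = 0.6295/2 = 0.3148
n/ν for O2 = 1.930/9 = 0.2144
Smallest n/ν is O2 → limiting reagent.
n(CO2) = (6/9) × 1.930 = 1.287 mol
mass = 1.287 × 44.01 = 56.64 g

56.6 g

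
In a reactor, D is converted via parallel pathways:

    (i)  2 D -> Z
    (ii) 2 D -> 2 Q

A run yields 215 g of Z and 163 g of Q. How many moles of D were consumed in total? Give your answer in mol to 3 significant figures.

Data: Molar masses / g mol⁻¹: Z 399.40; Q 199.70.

n(Z) = 215 / 399.40 = 0.5383 mol
n(Q) = 163 / 199.70 = 0.8162 mol
n(D) via (i) = (2/1)×0.5383 = 1.077 mol
n(D) via (ii) = (2/2)×0.8162 = 0.8162 mol
total n(D) = 1.077 + 0.8162 = 1.893 mol

1.89 mol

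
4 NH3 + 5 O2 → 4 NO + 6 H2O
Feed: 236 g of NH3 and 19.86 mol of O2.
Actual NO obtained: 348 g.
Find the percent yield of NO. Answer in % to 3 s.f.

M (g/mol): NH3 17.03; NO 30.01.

n(NH3) = 236.0 / 17.03 = 13.86 mol
n(O2) = 19.86 mol
n/ν for NH3 = 13.86/4 = 3.465
n/ν for O2 = 19.86/5 = 3.972
Smallest n/ν is NH3 → limiting reagent.
theoretical n(NO) = (4/4) × 13.86 = 13.86 mol → 415.9 g
% yield = 348 / 415.9 × 100 = 83.67 %

83.7 %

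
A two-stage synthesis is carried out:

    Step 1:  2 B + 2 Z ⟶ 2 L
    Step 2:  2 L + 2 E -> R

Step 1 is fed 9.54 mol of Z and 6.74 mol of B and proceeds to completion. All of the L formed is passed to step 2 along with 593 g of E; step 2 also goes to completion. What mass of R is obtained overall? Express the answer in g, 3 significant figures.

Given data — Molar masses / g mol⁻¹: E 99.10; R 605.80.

1810 g

Step 1:
n(Z) = 9.540 mol
n(B) = 6.740 mol
n/ν for Z = 9.540/2 = 4.770
n/ν for B = 6.740/2 = 3.370
Smallest n/ν is B → limiting reagent.
n(L) produced = (2/2) × 6.740 = 6.740 mol
Step 2:
n(L) available = 6.740 mol
n(E) = 593.0 / 99.10 = 5.984 mol
n/ν for L = 6.740/2 = 3.370
n/ν for E = 5.984/2 = 2.992
Smallest n/ν is E → limiting reagent.
n(R) = (1/2) × 5.984 = 2.992 mol
mass = 2.992 × 605.80 = 1813 g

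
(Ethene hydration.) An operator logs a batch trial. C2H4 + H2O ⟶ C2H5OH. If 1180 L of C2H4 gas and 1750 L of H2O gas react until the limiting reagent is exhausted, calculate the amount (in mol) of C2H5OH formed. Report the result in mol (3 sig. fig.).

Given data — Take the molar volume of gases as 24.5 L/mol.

48.2 mol

n(C2H4) = 1180 / 24.5 = 48.16 mol
n(H2O) = 1750 / 24.5 = 71.43 mol
n/ν → C2H4: 48.16, H2O: 71.43; C2H4 is limiting.
n(C2H5OH) = (1/1) × 48.16 = 48.16 mol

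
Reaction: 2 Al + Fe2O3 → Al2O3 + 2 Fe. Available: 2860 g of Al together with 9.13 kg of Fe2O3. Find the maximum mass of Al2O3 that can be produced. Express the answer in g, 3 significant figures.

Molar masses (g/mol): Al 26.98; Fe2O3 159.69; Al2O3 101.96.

5400 g

n(Al) = 2860 / 26.98 = 106.0 mol
n(Fe2O3) = 9.130×1000 / 159.69 = 57.17 mol
n/ν for Al = 106.0/2 = 53.00
n/ν for Fe2O3 = 57.17/1 = 57.17
Smallest n/ν is Al → limiting reagent.
n(Al2O3) = (1/2) × 106.0 = 53.00 mol
mass = 53.00 × 101.96 = 5404 g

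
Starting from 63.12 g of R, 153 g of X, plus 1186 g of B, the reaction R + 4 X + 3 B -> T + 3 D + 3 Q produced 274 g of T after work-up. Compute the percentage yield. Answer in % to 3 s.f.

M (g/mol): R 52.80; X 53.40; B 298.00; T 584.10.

65.5 %

n(R) = 63.12 / 52.80 = 1.195 mol
n(X) = 153.0 / 53.40 = 2.865 mol
n(B) = 1186 / 298.00 = 3.980 mol
n/ν for R = 1.195/1 = 1.195
n/ν for X = 2.865/4 = 0.7163
n/ν for B = 3.980/3 = 1.327
Smallest n/ν is X → limiting reagent.
theoretical n(T) = (1/4) × 2.865 = 0.7163 mol → 418.4 g
% yield = 274 / 418.4 × 100 = 65.49 %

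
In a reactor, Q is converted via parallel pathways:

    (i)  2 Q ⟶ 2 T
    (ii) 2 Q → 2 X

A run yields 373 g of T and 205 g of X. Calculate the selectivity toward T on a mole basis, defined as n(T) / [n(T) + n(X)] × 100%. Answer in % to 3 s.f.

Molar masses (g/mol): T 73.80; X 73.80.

n(T) = 373 / 73.80 = 5.054 mol
n(X) = 205 / 73.80 = 2.778 mol
selectivity = 5.054/(5.054+2.778) × 100 = 64.53 %

64.5 %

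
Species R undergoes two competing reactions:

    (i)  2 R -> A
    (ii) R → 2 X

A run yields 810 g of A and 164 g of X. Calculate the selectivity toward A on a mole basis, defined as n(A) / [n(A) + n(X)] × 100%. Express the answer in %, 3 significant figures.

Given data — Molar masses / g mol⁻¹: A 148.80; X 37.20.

n(A) = 810 / 148.80 = 5.444 mol
n(X) = 164 / 37.20 = 4.409 mol
selectivity = 5.444/(5.444+4.409) × 100 = 55.25 %

55.3 %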